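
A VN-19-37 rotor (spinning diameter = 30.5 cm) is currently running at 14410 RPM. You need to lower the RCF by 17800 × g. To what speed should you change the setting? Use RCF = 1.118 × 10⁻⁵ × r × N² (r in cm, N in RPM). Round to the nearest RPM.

N₂ ≈ 10161 RPM

r = 30.5 / 2 = 15.25 cm
Current RCF = 1.118 × 10⁻⁵ × 15.25 × (14410)² = 1.118 × 10⁻⁵ × 15.25 × 207,648,100 ≈ 35,403 × g
Target RCF = 35,403 − 17,800 = 17,603 × g
N² = 17,603 / (17.0495 × 10⁻⁵) = 103,246,430
N ≈ √103,246,430 ≈ 10,161.0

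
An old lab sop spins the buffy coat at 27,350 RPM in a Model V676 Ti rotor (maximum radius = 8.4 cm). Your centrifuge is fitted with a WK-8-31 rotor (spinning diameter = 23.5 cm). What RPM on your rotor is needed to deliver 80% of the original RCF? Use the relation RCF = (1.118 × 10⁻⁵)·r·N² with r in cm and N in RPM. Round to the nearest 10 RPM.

RCF = 1.118 × 10⁻⁵ × r × N²
RCF_original = 1.118 × 10⁻⁵ × 8.4 × (27350)² = 1.118 × 10⁻⁵ × 8.4 × 748,022,500 ≈ 70,248.3 × g
Target RCF = 0.8 × 70,248.3 ≈ 56,198.6 × g
Your rotor: r = 23.5 / 2 = 11.75 cm
56,198.6 = 1.118 × 10⁻⁵ × 11.75 × N²
N² = 56,198.6 / (13.1365 × 10⁻⁵) = 427,804,971
N ≈ √427,804,971 ≈ 20,683.4

≈ 20680 RPM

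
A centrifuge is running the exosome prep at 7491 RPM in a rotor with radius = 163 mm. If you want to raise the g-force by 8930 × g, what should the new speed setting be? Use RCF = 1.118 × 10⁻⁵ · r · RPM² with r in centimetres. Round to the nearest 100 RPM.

r = 163 mm = 16.3 cm
Current RCF = 1.118 × 10⁻⁵ × 16.3 × (7491)² = 1.118 × 10⁻⁵ × 16.3 × 56,115,081 ≈ 10,226.1 × g
Target RCF = 10,226.1 + 8,930 = 19,156.1 × g
N² = 19,156.1 / (18.2234 × 10⁻⁵) = 105,118,145
N ≈ √105,118,145 ≈ 10,252.7

10300 RPM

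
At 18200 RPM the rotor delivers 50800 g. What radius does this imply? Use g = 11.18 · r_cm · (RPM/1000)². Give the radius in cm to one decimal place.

50800 = 11.18 × r × (18.2)²
r = 50800 / (11.18 × 331.24) = 50800 / 3703.263 ≈ 13.718 cm

≈ 13.7 cm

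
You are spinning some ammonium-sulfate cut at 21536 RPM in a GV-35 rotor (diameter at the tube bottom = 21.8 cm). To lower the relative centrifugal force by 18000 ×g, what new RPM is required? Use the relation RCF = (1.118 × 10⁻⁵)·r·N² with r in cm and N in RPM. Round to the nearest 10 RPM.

≈ 17780 RPM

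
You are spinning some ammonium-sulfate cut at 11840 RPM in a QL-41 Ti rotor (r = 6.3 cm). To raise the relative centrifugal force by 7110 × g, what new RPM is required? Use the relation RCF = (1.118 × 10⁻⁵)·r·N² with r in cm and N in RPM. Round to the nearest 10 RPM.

≈ 15530 RPM

Current RCF = 1.118 × 10⁻⁵ × 6.3 × (11840)² = 1.118 × 10⁻⁵ × 6.3 × 140,185,600 ≈ 9,873.8 × g
Target RCF = 9,873.8 + 7,110 = 16,983.8 × g
N² = 16,983.8 / (7.0434 × 10⁻⁵) = 241,130,704
N ≈ √241,130,704 ≈ 15,528.4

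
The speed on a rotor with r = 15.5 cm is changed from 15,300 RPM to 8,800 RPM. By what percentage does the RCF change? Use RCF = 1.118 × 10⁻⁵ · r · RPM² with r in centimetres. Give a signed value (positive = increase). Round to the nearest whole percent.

-67%

RCF ∝ N², so the ratio is (8800/15300)² = (0.575163)² = 0.3308.
Change = 0.3308 − 1 = -0.6692 → -66.9%.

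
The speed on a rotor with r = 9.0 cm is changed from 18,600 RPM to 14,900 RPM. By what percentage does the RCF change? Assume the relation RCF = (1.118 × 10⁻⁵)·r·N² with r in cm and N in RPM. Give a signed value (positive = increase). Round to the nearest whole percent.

RCF ∝ N², so the ratio is (14900/18600)² = (0.801075)² = 0.6417.
Change = 0.6417 − 1 = -0.3583 → -35.8%.

-36%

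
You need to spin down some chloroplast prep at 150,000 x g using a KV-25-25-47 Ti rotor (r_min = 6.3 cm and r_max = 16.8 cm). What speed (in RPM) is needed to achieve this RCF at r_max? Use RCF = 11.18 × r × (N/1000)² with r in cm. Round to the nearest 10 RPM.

≈ 28260 RPM

Use r_max = 16.8 cm.
RCF = 11.18 × r × (N/1000)²
150,000 = 11.18 × 16.8 × (N/1000)²
(N/1000)² = 150,000 / 187.824 = 798.62
N = 1000 × √798.62 ≈ 28,259.9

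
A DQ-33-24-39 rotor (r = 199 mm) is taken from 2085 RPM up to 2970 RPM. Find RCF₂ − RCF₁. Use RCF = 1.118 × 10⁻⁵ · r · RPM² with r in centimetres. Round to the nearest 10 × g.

1000 ×g

r = 199 mm = 19.9 cm
RCF₁ = 1.118 × 10⁻⁵ × 19.9 × (2085)² = 1.118 × 10⁻⁵ × 19.9 × 4,347,225 ≈ 967.2 × g
RCF₂ = 1.118 × 10⁻⁵ × 19.9 × (2970)² = 1.118 × 10⁻⁵ × 19.9 × 8,820,900 ≈ 1,962.5 × g
Increase = 1,962.5 − 967.2 = 995.3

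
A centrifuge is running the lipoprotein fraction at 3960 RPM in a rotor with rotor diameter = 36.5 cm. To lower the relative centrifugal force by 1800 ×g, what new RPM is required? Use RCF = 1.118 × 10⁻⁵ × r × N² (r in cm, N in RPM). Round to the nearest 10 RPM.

N₂ ≈ 2620 RPM

r = 36.5 / 2 = 18.25 cm
Current RCF = 1.118 × 10⁻⁵ × 18.25 × (3960)² = 1.118 × 10⁻⁵ × 18.25 × 15,681,600 ≈ 3,199.6 × g
Target RCF = 3,199.6 − 1,800 = 1,399.6 × g
N² = 1,399.6 / (20.4035 × 10⁻⁵) = 6,859,607
N ≈ √6,859,607 ≈ 2,619.1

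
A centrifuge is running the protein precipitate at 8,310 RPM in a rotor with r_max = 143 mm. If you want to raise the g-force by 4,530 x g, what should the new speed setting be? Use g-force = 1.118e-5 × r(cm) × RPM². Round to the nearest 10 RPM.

9870 RPM

r = 143 mm = 14.3 cm
Current RCF = 1.118 × 10⁻⁵ × 14.3 × (8310)² = 1.118 × 10⁻⁵ × 14.3 × 69,056,100 ≈ 11,040.3 × g
Target RCF = 11,040.3 + 4,530 = 15,570.3 × g
N² = 15,570.3 / (15.9874 × 10⁻⁵) = 97,391,070
N ≈ √97,391,070 ≈ 9,868.7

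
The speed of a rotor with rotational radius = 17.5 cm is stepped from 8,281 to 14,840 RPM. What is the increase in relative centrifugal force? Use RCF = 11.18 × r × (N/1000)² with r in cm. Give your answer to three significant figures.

29700 g

RCF₁ = 11.18 × 17.5 × (8.281)² = 11.18 × 17.5 × 68.574961 ≈ 13,416.7 × g
RCF₂ = 11.18 × 17.5 × (14.84)² = 11.18 × 17.5 × 220.2256 ≈ 43,087.1 × g
Increase = 43,087.1 − 13,416.7 = 29,670.4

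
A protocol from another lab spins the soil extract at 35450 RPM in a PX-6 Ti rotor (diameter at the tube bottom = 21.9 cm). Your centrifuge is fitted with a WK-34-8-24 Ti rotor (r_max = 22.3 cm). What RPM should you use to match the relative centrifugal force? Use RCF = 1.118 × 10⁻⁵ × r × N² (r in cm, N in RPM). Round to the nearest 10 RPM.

Original rotor: r = 21.9 / 2 = 10.95 cm
RCF_original = 1.118 × 10⁻⁵ × 10.95 × (35450)² = 1.118 × 10⁻⁵ × 10.95 × 1,256,702,500 ≈ 153,846.8 × g
153,846.8 = 1.118 × 10⁻⁵ × 22.3 × N²
N² = 153,846.8 / (24.9314 × 10⁻⁵) = 617,080,469
N ≈ √617,080,469 ≈ 24,841.1

≈ 24840 RPM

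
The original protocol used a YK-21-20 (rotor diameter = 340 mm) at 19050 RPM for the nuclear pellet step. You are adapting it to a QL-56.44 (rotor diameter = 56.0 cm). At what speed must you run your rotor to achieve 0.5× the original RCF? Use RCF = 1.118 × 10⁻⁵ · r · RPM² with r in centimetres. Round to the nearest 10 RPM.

10500 RPM

Original rotor: r = 340 mm / 2 = 170 mm = 17 cm
RCF = 1.118 × 10⁻⁵ × r × N²
RCF_original = 1.118 × 10⁻⁵ × 17 × (19050)² = 1.118 × 10⁻⁵ × 17 × 362,902,500 ≈ 68,973.2 × g
Target RCF = 0.5 × 68,973.2 ≈ 34,486.6 × g
Your rotor: r = 56.0 / 2 = 28 cm
34,486.6 = 1.118 × 10⁻⁵ × 28 × N²
N² = 34,486.6 / (31.304 × 10⁻⁵) = 110,166,752
N ≈ √110,166,752 ≈ 10,496.0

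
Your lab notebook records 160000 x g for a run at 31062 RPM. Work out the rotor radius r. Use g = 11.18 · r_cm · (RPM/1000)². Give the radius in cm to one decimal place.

≈ 14.8 cm

160000 = 11.18 × r × (31.062)²
r = 160000 / (11.18 × 964.847844) = 160000 / 10787 ≈ 14.833 cm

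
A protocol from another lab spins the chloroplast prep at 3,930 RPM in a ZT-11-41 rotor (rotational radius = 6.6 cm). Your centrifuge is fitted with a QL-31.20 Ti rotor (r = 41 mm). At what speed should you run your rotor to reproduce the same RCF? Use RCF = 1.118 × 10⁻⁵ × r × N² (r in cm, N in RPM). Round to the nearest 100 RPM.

5000 RPM

RCF_original = 1.118 × 10⁻⁵ × 6.6 × (3930)² = 1.118 × 10⁻⁵ × 6.6 × 15,444,900 ≈ 1,139.6 × g
Your rotor: r = 41 mm = 4.1 cm
1,139.6 = 1.118 × 10⁻⁵ × 4.1 × N²
N² = 1,139.6 / (4.5838 × 10⁻⁵) = 24,861,469
N ≈ √24,861,469 ≈ 4,986.1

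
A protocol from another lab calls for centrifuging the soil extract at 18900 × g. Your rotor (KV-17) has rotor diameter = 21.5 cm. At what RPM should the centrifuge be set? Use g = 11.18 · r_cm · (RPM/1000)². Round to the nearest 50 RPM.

≈ 12550 RPM

r = 21.5 / 2 = 10.75 cm
18,900 = 11.18 × 10.75 × (N/1000)²
(N/1000)² = 18,900 / 120.185 = 157.2576
N = 1000 × √157.2576 ≈ 12,540.2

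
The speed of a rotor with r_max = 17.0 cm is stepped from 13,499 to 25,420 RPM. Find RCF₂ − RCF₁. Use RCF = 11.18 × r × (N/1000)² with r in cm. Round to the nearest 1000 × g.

88000 ×g

RCF₁ = 11.18 × 17 × (13.499)² = 11.18 × 17 × 182.223001 ≈ 34,633.3 × g
RCF₂ = 11.18 × 17 × (25.42)² = 11.18 × 17 × 646.1764 ≈ 122,812.3 × g
Increase = 122,812.3 − 34,633.3 = 88,179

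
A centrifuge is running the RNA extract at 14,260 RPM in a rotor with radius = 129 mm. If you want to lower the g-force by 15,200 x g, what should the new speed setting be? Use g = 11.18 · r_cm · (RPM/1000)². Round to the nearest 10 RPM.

r = 129 mm = 12.9 cm
Current RCF = 11.18 × 12.9 × (14.26)² = 11.18 × 12.9 × 203.3476 ≈ 29,327.2 × g
Target RCF = 29,327.2 − 15,200 = 14,127.2 × g
(N/1000)² = 14,127.2 / 144.222 = 97.95454
N = 1000 × √97.95454 ≈ 9,897.2

≈ 9900 RPM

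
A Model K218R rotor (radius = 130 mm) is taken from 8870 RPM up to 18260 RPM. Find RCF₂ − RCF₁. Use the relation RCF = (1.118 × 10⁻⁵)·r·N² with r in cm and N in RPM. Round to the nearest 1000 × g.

r = 130 mm = 13.0 cm
RCF₁ = 1.118 × 10⁻⁵ × 13 × (8870)² = 1.118 × 10⁻⁵ × 13 × 78,676,900 ≈ 11,434.9 × g
RCF₂ = 1.118 × 10⁻⁵ × 13 × (18260)² = 1.118 × 10⁻⁵ × 13 × 333,427,600 ≈ 48,460.4 × g
Increase = 48,460.4 − 11,434.9 = 37,025.5

37000 g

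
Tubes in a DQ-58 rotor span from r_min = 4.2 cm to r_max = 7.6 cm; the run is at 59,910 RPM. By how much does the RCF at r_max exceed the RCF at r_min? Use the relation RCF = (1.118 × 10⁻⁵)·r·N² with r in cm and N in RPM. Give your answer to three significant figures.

≈ 136000 × g

RCF_max = 1.118 × 10⁻⁵ × 7.6 × (59910)² = 1.118 × 10⁻⁵ × 7.6 × 3,589,208,100 ≈ 304,967.8 × g
RCF_min = 1.118 × 10⁻⁵ × 4.2 × (59910)² = 1.118 × 10⁻⁵ × 4.2 × 3,589,208,100 ≈ 168,534.9 × g
ΔRCF = 304,967.8 − 168,534.9 = 136,432.9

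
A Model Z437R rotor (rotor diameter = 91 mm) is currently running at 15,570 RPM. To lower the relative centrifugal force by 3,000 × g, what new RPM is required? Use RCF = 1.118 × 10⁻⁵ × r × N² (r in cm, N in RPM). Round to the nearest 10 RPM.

13540 RPM

r = 91 mm / 2 = 45.5 mm = 4.55 cm
Current RCF = 1.118 × 10⁻⁵ × 4.55 × (15570)² = 1.118 × 10⁻⁵ × 4.55 × 242,424,900 ≈ 12,331.9 × g
Target RCF = 12,331.9 − 3,000 = 9,331.9 × g
N² = 9,331.9 / (5.0869 × 10⁻⁵) = 183,449,645
N ≈ √183,449,645 ≈ 13,544.4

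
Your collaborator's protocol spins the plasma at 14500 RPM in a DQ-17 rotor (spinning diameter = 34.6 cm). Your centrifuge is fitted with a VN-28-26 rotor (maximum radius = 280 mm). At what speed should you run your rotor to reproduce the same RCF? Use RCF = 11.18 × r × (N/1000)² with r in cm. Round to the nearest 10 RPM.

≈ 11400 RPM

Original rotor: r = 34.6 / 2 = 17.3 cm
RCF = 11.18 × r × (N/1000)²
RCF_original = 11.18 × 17.3 × (14.5)² = 11.18 × 17.3 × 210.25 ≈ 40,665.3 × g
Your rotor: r = 280 mm = 28.0 cm
40,665.3 = 11.18 × 28 × (N/1000)²
(N/1000)² = 40,665.3 / 313.04 = 129.9045
N = 1000 × √129.9045 ≈ 11,397.6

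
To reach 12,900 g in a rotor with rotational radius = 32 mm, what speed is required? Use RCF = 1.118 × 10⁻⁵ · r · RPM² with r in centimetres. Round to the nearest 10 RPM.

N ≈ 18990 RPM

r = 32 mm = 3.2 cm
RCF = 1.118 × 10⁻⁵ × r × N²
12,900 = 1.118 × 10⁻⁵ × 3.2 × N²
N² = 12,900 / (3.5776 × 10⁻⁵) = 360,576,923
N ≈ √360,576,923 ≈ 18,988.9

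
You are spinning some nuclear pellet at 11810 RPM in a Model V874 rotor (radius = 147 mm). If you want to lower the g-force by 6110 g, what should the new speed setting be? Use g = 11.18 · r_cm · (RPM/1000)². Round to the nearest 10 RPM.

N₂ ≈ 10110 RPM

r = 147 mm = 14.7 cm
Current RCF = 11.18 × 14.7 × (11.81)² = 11.18 × 14.7 × 139.4761 ≈ 22,922.3 × g
Target RCF = 22,922.3 − 6,110 = 16,812.3 × g
(N/1000)² = 16,812.3 / 164.346 = 102.2982
N = 1000 × √102.2982 ≈ 10,114.3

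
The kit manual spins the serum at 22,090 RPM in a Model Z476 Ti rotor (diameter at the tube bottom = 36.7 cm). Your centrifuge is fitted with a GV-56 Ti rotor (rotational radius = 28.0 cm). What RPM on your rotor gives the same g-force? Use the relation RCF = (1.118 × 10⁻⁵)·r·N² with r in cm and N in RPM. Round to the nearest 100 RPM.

Original rotor: r = 36.7 / 2 = 18.35 cm
RCF = 1.118 × 10⁻⁵ × r × N²
RCF_original = 1.118 × 10⁻⁵ × 18.35 × (22090)² = 1.118 × 10⁻⁵ × 18.35 × 487,968,100 ≈ 100,108.1 × g
100,108.1 = 1.118 × 10⁻⁵ × 28 × N²
N² = 100,108.1 / (31.304 × 10⁻⁵) = 319,793,317
N ≈ √319,793,317 ≈ 17,882.8

17900 RPM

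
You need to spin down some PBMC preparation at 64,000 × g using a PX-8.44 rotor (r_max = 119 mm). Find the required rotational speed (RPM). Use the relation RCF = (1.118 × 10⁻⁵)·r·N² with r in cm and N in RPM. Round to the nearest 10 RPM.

r = 119 mm = 11.9 cm
64,000 = 1.118 × 10⁻⁵ × 11.9 × N²
N² = 64,000 / (13.3042 × 10⁻⁵) = 481,051,097
N ≈ √481,051,097 ≈ 21,932.9

≈ 21930 RPM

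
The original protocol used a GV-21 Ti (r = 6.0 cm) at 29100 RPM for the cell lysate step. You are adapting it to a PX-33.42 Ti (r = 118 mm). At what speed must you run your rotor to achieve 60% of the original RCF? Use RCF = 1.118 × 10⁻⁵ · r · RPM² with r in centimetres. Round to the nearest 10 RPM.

≈ 16070 RPM

RCF_original = 1.118 × 10⁻⁵ × 6 × (29100)² = 1.118 × 10⁻⁵ × 6 × 846,810,000 ≈ 56,804 × g
Target RCF = 0.6 × 56,804 ≈ 34,082.4 × g
Your rotor: r = 118 mm = 11.8 cm
34,082.4 = 1.118 × 10⁻⁵ × 11.8 × N²
N² = 34,082.4 / (13.1924 × 10⁻⁵) = 258,348,746
N ≈ √258,348,746 ≈ 16,073.2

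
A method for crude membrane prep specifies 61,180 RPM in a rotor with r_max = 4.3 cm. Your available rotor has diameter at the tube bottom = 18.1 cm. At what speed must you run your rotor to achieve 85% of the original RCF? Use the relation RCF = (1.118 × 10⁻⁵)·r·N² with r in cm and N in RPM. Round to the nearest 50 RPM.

38900 RPM

RCF_original = 1.118 × 10⁻⁵ × 4.3 × (61180)² = 1.118 × 10⁻⁵ × 4.3 × 3,742,992,400 ≈ 179,940.6 × g
Target RCF = 0.85 × 179,940.6 ≈ 152,949.5 × g
Your rotor: r = 18.1 / 2 = 9.05 cm
152,949.5 = 1.118 × 10⁻⁵ × 9.05 × N²
N² = 152,949.5 / (10.1179 × 10⁻⁵) = 1,511,672,383
N ≈ √1,511,672,383 ≈ 38,880.2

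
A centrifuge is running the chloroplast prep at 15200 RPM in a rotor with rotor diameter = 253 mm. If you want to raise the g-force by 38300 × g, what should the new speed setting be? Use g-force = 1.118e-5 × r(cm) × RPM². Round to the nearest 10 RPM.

r = 253 mm / 2 = 126.5 mm = 12.65 cm
Current RCF = 1.118 × 10⁻⁵ × 12.65 × (15200)² = 1.118 × 10⁻⁵ × 12.65 × 231,040,000 ≈ 32,675.3 × g
Target RCF = 32,675.3 + 38,300 = 70,975.3 × g
N² = 70,975.3 / (14.1427 × 10⁻⁵) = 501,851,132
N ≈ √501,851,132 ≈ 22,402.0

22400 RPM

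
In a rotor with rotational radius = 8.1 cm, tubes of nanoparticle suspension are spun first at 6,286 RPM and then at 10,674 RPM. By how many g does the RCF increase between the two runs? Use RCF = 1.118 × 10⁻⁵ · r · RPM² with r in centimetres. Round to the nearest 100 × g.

RCF₁ = 1.118 × 10⁻⁵ × 8.1 × (6286)² = 1.118 × 10⁻⁵ × 8.1 × 39,513,796 ≈ 3,578.3 × g
RCF₂ = 1.118 × 10⁻⁵ × 8.1 × (10674)² = 1.118 × 10⁻⁵ × 8.1 × 113,934,276 ≈ 10,317.7 × g
Increase = 10,317.7 − 3,578.3 = 6,739.4

6700 g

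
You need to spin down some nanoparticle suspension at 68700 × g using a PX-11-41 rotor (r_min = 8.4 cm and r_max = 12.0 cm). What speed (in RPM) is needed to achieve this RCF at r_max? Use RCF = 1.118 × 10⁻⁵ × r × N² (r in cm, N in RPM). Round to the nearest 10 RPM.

Use r_max = 12.0 cm.
68,700 = 1.118 × 10⁻⁵ × 12 × N²
N² = 68,700 / (13.416 × 10⁻⁵) = 512,075,134
N ≈ √512,075,134 ≈ 22,629.1

22630 RPM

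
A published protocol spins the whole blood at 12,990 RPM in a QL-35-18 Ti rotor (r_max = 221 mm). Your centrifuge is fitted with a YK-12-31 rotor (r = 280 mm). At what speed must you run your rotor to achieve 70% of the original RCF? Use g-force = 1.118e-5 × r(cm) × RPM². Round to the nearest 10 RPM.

Original rotor: r = 221 mm = 22.1 cm
RCF = 1.118 × 10⁻⁵ × r × N²
RCF_original = 1.118 × 10⁻⁵ × 22.1 × (12990)² = 1.118 × 10⁻⁵ × 22.1 × 168,740,100 ≈ 41,692 × g
Target RCF = 0.7 × 41,692 ≈ 29,184.4 × g
Your rotor: r = 280 mm = 28.0 cm
29,184.4 = 1.118 × 10⁻⁵ × 28 × N²
N² = 29,184.4 / (31.304 × 10⁻⁵) = 93,228,980
N ≈ √93,228,980 ≈ 9,655.5

≈ 9660 RPM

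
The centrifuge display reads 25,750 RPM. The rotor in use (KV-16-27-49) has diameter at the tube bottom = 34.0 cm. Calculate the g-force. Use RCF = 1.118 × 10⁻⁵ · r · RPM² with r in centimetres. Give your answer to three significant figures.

r = 34.0 / 2 = 17 cm
RCF = 1.118 × 10⁻⁵ × 17 × (25750)² = 1.118 × 10⁻⁵ × 17 × 663,062,500 ≈ 126,021.7 × g

≈ 126000 g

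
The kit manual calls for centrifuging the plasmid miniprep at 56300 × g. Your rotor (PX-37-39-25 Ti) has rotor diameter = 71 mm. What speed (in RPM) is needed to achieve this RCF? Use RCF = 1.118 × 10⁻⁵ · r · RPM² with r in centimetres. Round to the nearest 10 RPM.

r = 71 mm / 2 = 35.5 mm = 3.55 cm
56,300 = 1.118 × 10⁻⁵ × 3.55 × N²
N² = 56,300 / (3.9689 × 10⁻⁵) = 1,418,529,063
N ≈ √1,418,529,063 ≈ 37,663.4

≈ 37660 RPM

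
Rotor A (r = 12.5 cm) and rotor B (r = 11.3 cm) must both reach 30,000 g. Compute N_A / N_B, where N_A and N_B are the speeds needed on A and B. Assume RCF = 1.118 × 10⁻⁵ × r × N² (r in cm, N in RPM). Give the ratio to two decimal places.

0.95

At fixed RCF, N ∝ 1/√r, so N_A/N_B = √(r_B/r_A) = √(11.3/12.5) = √0.904000 = 0.9508.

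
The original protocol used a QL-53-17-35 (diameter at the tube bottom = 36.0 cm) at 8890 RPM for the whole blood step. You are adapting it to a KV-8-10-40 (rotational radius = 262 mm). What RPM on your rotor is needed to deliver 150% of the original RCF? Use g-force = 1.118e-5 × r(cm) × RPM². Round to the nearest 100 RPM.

≈ 9000 RPM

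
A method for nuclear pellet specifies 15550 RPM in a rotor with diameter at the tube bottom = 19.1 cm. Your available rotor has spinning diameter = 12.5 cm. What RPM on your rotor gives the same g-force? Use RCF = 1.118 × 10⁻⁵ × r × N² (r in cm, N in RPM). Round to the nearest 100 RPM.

Original rotor: r = 19.1 / 2 = 9.55 cm
RCF_original = 1.118 × 10⁻⁵ × 9.55 × (15550)² = 1.118 × 10⁻⁵ × 9.55 × 241,802,500 ≈ 25,817 × g
Your rotor: r = 12.5 / 2 = 6.25 cm
25,817 = 1.118 × 10⁻⁵ × 6.25 × N²
N² = 25,817 / (6.9875 × 10⁻⁵) = 369,474,061
N ≈ √369,474,061 ≈ 19,221.7

≈ 19200 RPM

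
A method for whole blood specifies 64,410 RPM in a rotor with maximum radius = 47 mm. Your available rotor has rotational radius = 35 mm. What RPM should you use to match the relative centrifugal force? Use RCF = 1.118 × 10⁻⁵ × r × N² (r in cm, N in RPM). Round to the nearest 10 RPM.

Original rotor: r = 47 mm = 4.7 cm
RCF_original = 1.118 × 10⁻⁵ × 4.7 × (64410)² = 1.118 × 10⁻⁵ × 4.7 × 4,148,648,100 ≈ 217,994.9 × g
Your rotor: r = 35 mm = 3.5 cm
217,994.9 = 1.118 × 10⁻⁵ × 3.5 × N²
N² = 217,994.9 / (3.913 × 10⁻⁵) = 5,571,042,678
N ≈ √5,571,042,678 ≈ 74,639.4

74640 RPM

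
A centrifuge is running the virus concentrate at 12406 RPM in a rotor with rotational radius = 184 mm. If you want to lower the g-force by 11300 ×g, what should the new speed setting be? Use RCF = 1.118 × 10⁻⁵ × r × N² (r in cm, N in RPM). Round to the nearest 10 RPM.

N₂ ≈ 9950 RPM

r = 184 mm = 18.4 cm
Current RCF = 1.118 × 10⁻⁵ × 18.4 × (12406)² = 1.118 × 10⁻⁵ × 18.4 × 153,908,836 ≈ 31,660.9 × g
Target RCF = 31,660.9 − 11,300 = 20,360.9 × g
N² = 20,360.9 / (20.5712 × 10⁻⁵) = 98,977,697
N ≈ √98,977,697 ≈ 9,948.8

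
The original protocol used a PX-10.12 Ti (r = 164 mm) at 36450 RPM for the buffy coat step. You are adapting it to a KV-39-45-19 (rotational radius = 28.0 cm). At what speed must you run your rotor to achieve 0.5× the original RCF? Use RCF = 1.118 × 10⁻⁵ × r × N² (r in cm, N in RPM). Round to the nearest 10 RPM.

Original rotor: r = 164 mm = 16.4 cm
RCF_original = 1.118 × 10⁻⁵ × 16.4 × (36450)² = 1.118 × 10⁻⁵ × 16.4 × 1,328,602,500 ≈ 243,601.9 × g
Target RCF = 0.5 × 243,601.9 ≈ 121,800.9 × g
121,800.9 = 1.118 × 10⁻⁵ × 28 × N²
N² = 121,800.9 / (31.304 × 10⁻⁵) = 389,090,532
N ≈ √389,090,532 ≈ 19,725.4

19730 RPM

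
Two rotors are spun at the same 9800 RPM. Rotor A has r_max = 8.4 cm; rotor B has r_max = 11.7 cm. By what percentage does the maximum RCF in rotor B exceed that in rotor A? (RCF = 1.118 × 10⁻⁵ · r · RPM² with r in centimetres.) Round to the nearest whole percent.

39%

At equal RPM, RCF scales linearly with r: ratio = 11.7 / 8.4 = 1.3929.
So rotor B delivers 39.3% more g-force.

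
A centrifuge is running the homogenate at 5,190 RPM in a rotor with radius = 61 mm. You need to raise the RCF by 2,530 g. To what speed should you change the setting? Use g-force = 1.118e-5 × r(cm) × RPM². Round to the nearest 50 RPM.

≈ 8000 RPM

r = 61 mm = 6.1 cm
Current RCF = 1.118 × 10⁻⁵ × 6.1 × (5190)² = 1.118 × 10⁻⁵ × 6.1 × 26,936,100 ≈ 1,837 × g
Target RCF = 1,837 + 2,530 = 4,367 × g
N² = 4,367 / (6.8198 × 10⁻⁵) = 64,034,136
N ≈ √64,034,136 ≈ 8,002.1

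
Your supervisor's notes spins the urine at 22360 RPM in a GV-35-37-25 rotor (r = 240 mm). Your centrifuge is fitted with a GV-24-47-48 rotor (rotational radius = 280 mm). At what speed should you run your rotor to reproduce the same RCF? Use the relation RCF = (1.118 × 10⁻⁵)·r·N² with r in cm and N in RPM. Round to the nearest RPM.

20701 RPM

Original rotor: r = 240 mm = 24.0 cm
RCF = 1.118 × 10⁻⁵ × r × N²
RCF_original = 1.118 × 10⁻⁵ × 24 × (22360)² = 1.118 × 10⁻⁵ × 24 × 499,969,600 ≈ 134,151.8 × g
Your rotor: r = 280 mm = 28.0 cm
134,151.8 = 1.118 × 10⁻⁵ × 28 × N²
N² = 134,151.8 / (31.304 × 10⁻⁵) = 428,545,234
N ≈ √428,545,234 ≈ 20,701.3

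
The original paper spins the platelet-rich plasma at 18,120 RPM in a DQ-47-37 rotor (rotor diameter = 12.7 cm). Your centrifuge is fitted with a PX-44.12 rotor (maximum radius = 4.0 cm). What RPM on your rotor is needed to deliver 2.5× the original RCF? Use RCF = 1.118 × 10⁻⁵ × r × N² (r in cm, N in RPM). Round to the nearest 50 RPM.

36100 RPM

Original rotor: r = 12.7 / 2 = 6.35 cm
RCF_original = 1.118 × 10⁻⁵ × 6.35 × (18120)² = 1.118 × 10⁻⁵ × 6.35 × 328,334,400 ≈ 23,309.4 × g
Target RCF = 2.5 × 23,309.4 ≈ 58,273.5 × g
58,273.5 = 1.118 × 10⁻⁵ × 4 × N²
N² = 58,273.5 / (4.472 × 10⁻⁵) = 1,303,074,687
N ≈ √1,303,074,687 ≈ 36,098.1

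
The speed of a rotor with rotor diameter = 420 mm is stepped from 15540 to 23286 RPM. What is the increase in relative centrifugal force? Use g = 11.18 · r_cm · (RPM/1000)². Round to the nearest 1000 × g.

r = 420 mm / 2 = 210 mm = 21 cm
RCF₁ = 11.18 × 21 × (15.54)² = 11.18 × 21 × 241.4916 ≈ 56,697.4 × g
RCF₂ = 11.18 × 21 × (23.286)² = 11.18 × 21 × 542.237796 ≈ 127,306.6 × g
Increase = 127,306.6 − 56,697.4 = 70,609.2

≈ 71000 ×g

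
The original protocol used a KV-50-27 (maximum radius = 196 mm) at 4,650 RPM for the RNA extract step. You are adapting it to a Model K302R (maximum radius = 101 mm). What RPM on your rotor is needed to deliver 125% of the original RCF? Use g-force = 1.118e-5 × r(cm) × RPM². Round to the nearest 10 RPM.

7240 RPM

Original rotor: r = 196 mm = 19.6 cm
RCF_original = 1.118 × 10⁻⁵ × 19.6 × (4650)² = 1.118 × 10⁻⁵ × 19.6 × 21,622,500 ≈ 4,738.1 × g
Target RCF = 1.25 × 4,738.1 ≈ 5,922.6 × g
Your rotor: r = 101 mm = 10.1 cm
5,922.6 = 1.118 × 10⁻⁵ × 10.1 × N²
N² = 5,922.6 / (11.2918 × 10⁻⁵) = 52,450,451
N ≈ √52,450,451 ≈ 7,242.3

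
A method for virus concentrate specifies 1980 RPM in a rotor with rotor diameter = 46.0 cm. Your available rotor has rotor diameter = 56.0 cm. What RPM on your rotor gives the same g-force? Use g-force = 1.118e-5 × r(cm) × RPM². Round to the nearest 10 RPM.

≈ 1790 RPM

Original rotor: r = 46.0 / 2 = 23 cm
RCF_original = 1.118 × 10⁻⁵ × 23 × (1980)² = 1.118 × 10⁻⁵ × 23 × 3,920,400 ≈ 1,008.1 × g
Your rotor: r = 56.0 / 2 = 28 cm
1,008.1 = 1.118 × 10⁻⁵ × 28 × N²
N² = 1,008.1 / (31.304 × 10⁻⁵) = 3,220,355
N ≈ √3,220,355 ≈ 1,794.5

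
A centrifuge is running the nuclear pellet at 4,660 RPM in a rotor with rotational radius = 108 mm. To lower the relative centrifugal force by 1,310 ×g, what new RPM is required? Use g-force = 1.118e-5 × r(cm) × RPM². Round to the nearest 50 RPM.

r = 108 mm = 10.8 cm
Current RCF = 1.118 × 10⁻⁵ × 10.8 × (4660)² = 1.118 × 10⁻⁵ × 10.8 × 21,715,600 ≈ 2,622 × g
Target RCF = 2,622 − 1,310 = 1,312 × g
N² = 1,312 / (12.0744 × 10⁻⁵) = 10,865,964
N ≈ √10,865,964 ≈ 3,296.4

3300 RPM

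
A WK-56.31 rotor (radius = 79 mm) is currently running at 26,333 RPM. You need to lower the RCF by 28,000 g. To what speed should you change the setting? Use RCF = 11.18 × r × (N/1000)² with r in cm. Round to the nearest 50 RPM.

19400 RPM

r = 79 mm = 7.9 cm
Current RCF = 11.18 × 7.9 × (26.333)² = 11.18 × 7.9 × 693.426889 ≈ 61,244.8 × g
Target RCF = 61,244.8 − 28,000 = 33,244.8 × g
(N/1000)² = 33,244.8 / 88.322 = 376.4045
N = 1000 × √376.4045 ≈ 19,401.1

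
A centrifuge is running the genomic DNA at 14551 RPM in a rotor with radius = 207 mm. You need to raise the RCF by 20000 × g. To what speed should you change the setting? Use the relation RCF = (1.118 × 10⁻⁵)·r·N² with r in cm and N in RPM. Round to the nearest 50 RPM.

≈ 17250 RPM

r = 207 mm = 20.7 cm
Current RCF = 1.118 × 10⁻⁵ × 20.7 × (14551)² = 1.118 × 10⁻⁵ × 20.7 × 211,731,601 ≈ 49,000.2 × g
Target RCF = 49,000.2 + 20,000 = 69,000.2 × g
N² = 69,000.2 / (23.1426 × 10⁻⁵) = 298,152,325
N ≈ √298,152,325 ≈ 17,267.1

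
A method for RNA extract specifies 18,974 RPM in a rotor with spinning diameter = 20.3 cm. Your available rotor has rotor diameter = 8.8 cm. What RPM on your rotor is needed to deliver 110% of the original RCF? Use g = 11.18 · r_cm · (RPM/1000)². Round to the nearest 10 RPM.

Original rotor: r = 20.3 / 2 = 10.15 cm
RCF = 11.18 × r × (N/1000)²
RCF_original = 11.18 × 10.15 × (18.974)² = 11.18 × 10.15 × 360.012676 ≈ 40,853.2 × g
Target RCF = 1.1 × 40,853.2 ≈ 44,938.5 × g
Your rotor: r = 8.8 / 2 = 4.4 cm
44,938.5 = 11.18 × 4.4 × (N/1000)²
(N/1000)² = 44,938.5 / 49.192 = 913.5327
N = 1000 × √913.5327 ≈ 30,224.7

≈ 30220 RPM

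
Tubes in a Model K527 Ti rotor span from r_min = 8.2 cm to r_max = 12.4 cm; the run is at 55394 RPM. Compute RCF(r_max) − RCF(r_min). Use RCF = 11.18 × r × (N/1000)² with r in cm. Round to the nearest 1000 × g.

ΔRCF = 11.18 × (r_max − r_min) × (N/1000)² = 11.18 × 4.2 × 3,068.495236 ≈ 144,084.3

≈ 144000 g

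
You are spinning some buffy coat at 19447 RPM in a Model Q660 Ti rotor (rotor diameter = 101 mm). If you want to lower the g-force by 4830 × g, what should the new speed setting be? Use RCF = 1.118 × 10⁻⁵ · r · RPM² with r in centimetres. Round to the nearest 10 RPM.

N₂ ≈ 17110 RPM

r = 101 mm / 2 = 50.5 mm = 5.05 cm
Current RCF = 1.118 × 10⁻⁵ × 5.05 × (19447)² = 1.118 × 10⁻⁵ × 5.05 × 378,185,809 ≈ 21,352 × g
Target RCF = 21,352 − 4,830 = 16,522 × g
N² = 16,522 / (5.6459 × 10⁻⁵) = 292,637,135
N ≈ √292,637,135 ≈ 17,106.6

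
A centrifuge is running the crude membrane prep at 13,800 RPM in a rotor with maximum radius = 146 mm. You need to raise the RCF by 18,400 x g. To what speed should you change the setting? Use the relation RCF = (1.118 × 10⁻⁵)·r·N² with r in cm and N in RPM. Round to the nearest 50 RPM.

17400 RPM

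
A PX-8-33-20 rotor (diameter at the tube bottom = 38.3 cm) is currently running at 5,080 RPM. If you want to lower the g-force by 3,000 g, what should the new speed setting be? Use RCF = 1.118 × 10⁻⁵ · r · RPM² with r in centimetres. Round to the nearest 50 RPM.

N₂ ≈ 3450 RPM

r = 38.3 / 2 = 19.15 cm
Current RCF = 1.118 × 10⁻⁵ × 19.15 × (5080)² = 1.118 × 10⁻⁵ × 19.15 × 25,806,400 ≈ 5,525.1 × g
Target RCF = 5,525.1 − 3,000 = 2,525.1 × g
N² = 2,525.1 / (21.4097 × 10⁻⁵) = 11,794,187
N ≈ √11,794,187 ≈ 3,434.3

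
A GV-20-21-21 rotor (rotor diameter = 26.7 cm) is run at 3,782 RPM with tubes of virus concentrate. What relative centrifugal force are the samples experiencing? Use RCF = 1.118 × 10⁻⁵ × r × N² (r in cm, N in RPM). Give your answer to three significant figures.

r = 26.7 / 2 = 13.35 cm
RCF = 1.118 × 10⁻⁵ × r × N²
RCF = 1.118 × 10⁻⁵ × 13.35 × (3782)² = 1.118 × 10⁻⁵ × 13.35 × 14,303,524 ≈ 2,134.8 × g

≈ 2130 ×g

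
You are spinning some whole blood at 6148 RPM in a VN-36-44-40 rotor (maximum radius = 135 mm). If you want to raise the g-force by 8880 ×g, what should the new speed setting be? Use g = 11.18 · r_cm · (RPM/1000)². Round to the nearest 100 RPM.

9800 RPM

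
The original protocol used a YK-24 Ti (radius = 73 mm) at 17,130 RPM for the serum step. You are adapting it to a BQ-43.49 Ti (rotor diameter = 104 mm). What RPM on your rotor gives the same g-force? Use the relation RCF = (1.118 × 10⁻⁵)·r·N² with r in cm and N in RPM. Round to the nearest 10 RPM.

20300 RPM

Original rotor: r = 73 mm = 7.3 cm
RCF = 1.118 × 10⁻⁵ × r × N²
RCF_original = 1.118 × 10⁻⁵ × 7.3 × (17130)² = 1.118 × 10⁻⁵ × 7.3 × 293,436,900 ≈ 23,948.6 × g
Your rotor: r = 104 mm / 2 = 52 mm = 5.2 cm
23,948.6 = 1.118 × 10⁻⁵ × 5.2 × N²
N² = 23,948.6 / (5.8136 × 10⁻⁵) = 411,940,966
N ≈ √411,940,966 ≈ 20,296.3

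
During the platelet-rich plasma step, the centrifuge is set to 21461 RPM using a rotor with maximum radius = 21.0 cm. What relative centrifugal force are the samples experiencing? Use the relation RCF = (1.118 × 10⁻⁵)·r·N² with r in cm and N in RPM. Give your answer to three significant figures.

RCF = 1.118 × 10⁻⁵ × 21 × (21461)² = 1.118 × 10⁻⁵ × 21 × 460,574,521 ≈ 108,133.7 × g

108000 × g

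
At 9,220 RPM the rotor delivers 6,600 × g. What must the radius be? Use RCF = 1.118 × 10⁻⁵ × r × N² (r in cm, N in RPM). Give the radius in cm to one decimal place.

RCF = 1.118 × 10⁻⁵ × r × N²
6600 = 1.118 × 10⁻⁵ × r × (9220)²
r = 6600 / (1.118 × 10⁻⁵ × 85,008,400) = 6600 / 950.3939 ≈ 6.944 cm

r ≈ 6.9 cm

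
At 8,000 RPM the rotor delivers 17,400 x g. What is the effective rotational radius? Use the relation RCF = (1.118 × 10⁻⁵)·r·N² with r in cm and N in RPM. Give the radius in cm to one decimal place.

17400 = 1.118 × 10⁻⁵ × r × (8000)²
r = 17400 / (1.118 × 10⁻⁵ × 64,000,000) = 17400 / 715.52 ≈ 24.318 cm

≈ 24.3 cm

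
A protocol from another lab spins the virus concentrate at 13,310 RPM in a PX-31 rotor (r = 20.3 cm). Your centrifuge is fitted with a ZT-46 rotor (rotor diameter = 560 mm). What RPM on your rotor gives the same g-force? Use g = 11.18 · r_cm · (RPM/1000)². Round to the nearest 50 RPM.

RCF = 11.18 × r × (N/1000)²
RCF_original = 11.18 × 20.3 × (13.31)² = 11.18 × 20.3 × 177.1561 ≈ 40,206.3 × g
Your rotor: r = 560 mm / 2 = 280 mm = 28 cm
40,206.3 = 11.18 × 28 × (N/1000)²
(N/1000)² = 40,206.3 / 313.04 = 128.4382
N = 1000 × √128.4382 ≈ 11,333.1

11350 RPM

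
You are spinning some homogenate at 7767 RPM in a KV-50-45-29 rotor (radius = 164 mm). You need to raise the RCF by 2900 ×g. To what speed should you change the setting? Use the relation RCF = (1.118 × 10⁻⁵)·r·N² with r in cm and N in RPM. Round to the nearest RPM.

≈ 8726 RPM

r = 164 mm = 16.4 cm
Current RCF = 1.118 × 10⁻⁵ × 16.4 × (7767)² = 1.118 × 10⁻⁵ × 16.4 × 60,326,289 ≈ 11,060.9 × g
Target RCF = 11,060.9 + 2,900 = 13,960.9 × g
N² = 13,960.9 / (18.3352 × 10⁻⁵) = 76,142,611
N ≈ √76,142,611 ≈ 8,726.0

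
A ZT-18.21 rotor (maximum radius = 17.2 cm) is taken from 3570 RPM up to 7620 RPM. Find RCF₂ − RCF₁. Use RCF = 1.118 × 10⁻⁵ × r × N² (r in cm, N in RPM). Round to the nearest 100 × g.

RCF₁ = 1.118 × 10⁻⁵ × 17.2 × (3570)² = 1.118 × 10⁻⁵ × 17.2 × 12,744,900 ≈ 2,450.8 × g
RCF₂ = 1.118 × 10⁻⁵ × 17.2 × (7620)² = 1.118 × 10⁻⁵ × 17.2 × 58,064,400 ≈ 11,165.6 × g
Increase = 11,165.6 − 2,450.8 = 8,714.8

8700 × g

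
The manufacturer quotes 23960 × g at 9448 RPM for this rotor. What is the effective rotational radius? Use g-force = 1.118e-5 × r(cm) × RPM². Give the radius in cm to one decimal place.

23960 = 1.118 × 10⁻⁵ × r × (9448)²
r = 23960 / (1.118 × 10⁻⁵ × 89,264,704) = 23960 / 997.9794 ≈ 24.009 cm

r ≈ 24.0 cm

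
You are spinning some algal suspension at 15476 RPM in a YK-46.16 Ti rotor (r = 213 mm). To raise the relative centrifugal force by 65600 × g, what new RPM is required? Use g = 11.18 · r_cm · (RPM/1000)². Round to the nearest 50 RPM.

N₂ ≈ 22700 RPM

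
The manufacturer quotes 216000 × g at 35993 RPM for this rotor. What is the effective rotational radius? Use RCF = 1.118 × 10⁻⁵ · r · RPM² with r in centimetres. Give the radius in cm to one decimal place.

RCF = 1.118 × 10⁻⁵ × r × N²
216000 = 1.118 × 10⁻⁵ × r × (35993)²
r = 216000 / (1.118 × 10⁻⁵ × 1,295,496,049) = 216000 / 14483.65 ≈ 14.913 cm

≈ 14.9 cm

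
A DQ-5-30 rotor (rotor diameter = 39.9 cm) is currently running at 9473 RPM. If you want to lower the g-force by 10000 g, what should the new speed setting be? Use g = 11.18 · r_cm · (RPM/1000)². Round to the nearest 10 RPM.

6700 RPM

r = 39.9 / 2 = 19.95 cm
Current RCF = 11.18 × 19.95 × (9.473)² = 11.18 × 19.95 × 89.737729 ≈ 20,015.2 × g
Target RCF = 20,015.2 − 10,000 = 10,015.2 × g
(N/1000)² = 10,015.2 / 223.041 = 44.90296
N = 1000 × √44.90296 ≈ 6,701.0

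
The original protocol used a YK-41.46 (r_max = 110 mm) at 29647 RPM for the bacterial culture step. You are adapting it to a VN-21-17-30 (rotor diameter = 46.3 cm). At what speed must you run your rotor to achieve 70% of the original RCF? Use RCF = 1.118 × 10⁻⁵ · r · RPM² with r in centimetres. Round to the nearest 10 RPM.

Original rotor: r = 110 mm = 11.0 cm
RCF = 1.118 × 10⁻⁵ × r × N²
RCF_original = 1.118 × 10⁻⁵ × 11 × (29647)² = 1.118 × 10⁻⁵ × 11 × 878,944,609 ≈ 108,092.6 × g
Target RCF = 0.7 × 108,092.6 ≈ 75,664.8 × g
Your rotor: r = 46.3 / 2 = 23.15 cm
75,664.8 = 1.118 × 10⁻⁵ × 23.15 × N²
N² = 75,664.8 / (25.8817 × 10⁻⁵) = 292,348,648
N ≈ √292,348,648 ≈ 17,098.2

≈ 17100 RPM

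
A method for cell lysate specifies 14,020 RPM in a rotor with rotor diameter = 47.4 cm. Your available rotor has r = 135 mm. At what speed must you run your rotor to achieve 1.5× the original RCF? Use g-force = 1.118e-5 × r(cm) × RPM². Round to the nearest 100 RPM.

Original rotor: r = 47.4 / 2 = 23.7 cm
RCF_original = 1.118 × 10⁻⁵ × 23.7 × (14020)² = 1.118 × 10⁻⁵ × 23.7 × 196,560,400 ≈ 52,081.8 × g
Target RCF = 1.5 × 52,081.8 ≈ 78,122.7 × g
Your rotor: r = 135 mm = 13.5 cm
78,122.7 = 1.118 × 10⁻⁵ × 13.5 × N²
N² = 78,122.7 / (15.093 × 10⁻⁵) = 517,608,825
N ≈ √517,608,825 ≈ 22,751.0

22800 RPM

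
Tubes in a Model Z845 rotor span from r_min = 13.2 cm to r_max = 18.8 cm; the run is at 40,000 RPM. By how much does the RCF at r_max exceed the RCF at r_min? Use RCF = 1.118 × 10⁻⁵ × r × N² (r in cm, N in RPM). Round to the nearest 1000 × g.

ΔRCF = 1.118 × 10⁻⁵ × (r_max − r_min) × N² = 1.118 × 10⁻⁵ × 5.6 × 1,600,000,000 ≈ 100,172.8

≈ 100000 x g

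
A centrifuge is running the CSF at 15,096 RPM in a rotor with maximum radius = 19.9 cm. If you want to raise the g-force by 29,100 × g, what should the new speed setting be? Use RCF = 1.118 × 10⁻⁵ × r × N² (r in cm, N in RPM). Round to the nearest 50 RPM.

N₂ ≈ 18950 RPM

Current RCF = 1.118 × 10⁻⁵ × 19.9 × (15096)² = 1.118 × 10⁻⁵ × 19.9 × 227,889,216 ≈ 50,701.2 × g
Target RCF = 50,701.2 + 29,100 = 79,801.2 × g
N² = 79,801.2 / (22.2482 × 10⁻⁵) = 358,686,096
N ≈ √358,686,096 ≈ 18,939.0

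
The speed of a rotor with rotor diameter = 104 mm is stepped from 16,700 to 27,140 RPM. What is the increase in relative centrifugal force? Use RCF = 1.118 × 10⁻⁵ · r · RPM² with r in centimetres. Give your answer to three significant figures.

≈ 26600 x g

r = 104 mm / 2 = 52 mm = 5.2 cm
RCF₁ = 1.118 × 10⁻⁵ × 5.2 × (16700)² = 1.118 × 10⁻⁵ × 5.2 × 278,890,000 ≈ 16,213.5 × g
RCF₂ = 1.118 × 10⁻⁵ × 5.2 × (27140)² = 1.118 × 10⁻⁵ × 5.2 × 736,579,600 ≈ 42,821.8 × g
Increase = 42,821.8 − 16,213.5 = 26,608.3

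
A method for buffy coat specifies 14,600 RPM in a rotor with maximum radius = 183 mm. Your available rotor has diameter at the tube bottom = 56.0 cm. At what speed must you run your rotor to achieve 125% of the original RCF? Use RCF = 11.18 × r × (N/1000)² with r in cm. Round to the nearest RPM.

13196 RPM

Original rotor: r = 183 mm = 18.3 cm
RCF_original = 11.18 × 18.3 × (14.6)² = 11.18 × 18.3 × 213.16 ≈ 43,611.3 × g
Target RCF = 1.25 × 43,611.3 ≈ 54,514.1 × g
Your rotor: r = 56.0 / 2 = 28 cm
54,514.1 = 11.18 × 28 × (N/1000)²
(N/1000)² = 54,514.1 / 313.04 = 174.1442
N = 1000 × √174.1442 ≈ 13,196.4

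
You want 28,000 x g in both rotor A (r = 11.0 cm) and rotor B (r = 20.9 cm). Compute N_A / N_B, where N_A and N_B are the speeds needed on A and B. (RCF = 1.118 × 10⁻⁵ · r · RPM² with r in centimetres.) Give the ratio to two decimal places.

At fixed RCF, N ∝ 1/√r, so N_A/N_B = √(r_B/r_A) = √(20.9/11.0) = √1.900000 = 1.3784.

1.38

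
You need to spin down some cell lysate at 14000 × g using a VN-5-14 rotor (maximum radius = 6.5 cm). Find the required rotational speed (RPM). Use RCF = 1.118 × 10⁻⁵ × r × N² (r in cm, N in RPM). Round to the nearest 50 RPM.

N ≈ 13900 RPM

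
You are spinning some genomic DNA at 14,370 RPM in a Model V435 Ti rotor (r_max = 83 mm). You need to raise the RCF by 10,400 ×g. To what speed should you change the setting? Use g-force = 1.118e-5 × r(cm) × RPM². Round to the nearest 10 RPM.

17850 RPM

r = 83 mm = 8.3 cm
Current RCF = 1.118 × 10⁻⁵ × 8.3 × (14370)² = 1.118 × 10⁻⁵ × 8.3 × 206,496,900 ≈ 19,161.7 × g
Target RCF = 19,161.7 + 10,400 = 29,561.7 × g
N² = 29,561.7 / (9.2794 × 10⁻⁵) = 318,573,399
N ≈ √318,573,399 ≈ 17,848.6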